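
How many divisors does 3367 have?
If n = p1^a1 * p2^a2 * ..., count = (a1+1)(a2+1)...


3367 = 7^1 × 13^1 × 37^1
d(3367) = (1+1) × (1+1) × (1+1) = 8

8 divisors


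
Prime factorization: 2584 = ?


2584 / 2 = 1292
1292 / 2 = 646
646 / 2 = 323
323 / 17 = 19
19 / 19 = 1
2584 = 2^3 × 17 × 19


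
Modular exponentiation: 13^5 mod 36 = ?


13^1 mod 36 = 13
13^2 mod 36 = 25
13^3 mod 36 = 1
13^4 mod 36 = 13
13^5 mod 36 = 25


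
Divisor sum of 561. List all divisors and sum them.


Divisors of 561: 1, 3, 11, 17, 33, 51, 187, 561
Sum = 1 + 3 + 11 + 17 + 33 + 51 + 187 + 561 = 864

σ(561) = 864


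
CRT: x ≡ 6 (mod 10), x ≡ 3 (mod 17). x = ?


M = 10*17 = 170
M1 = M/10 = 17, M2 = M/17 = 10
M1^(-1) mod 10 = 3, M2^(-1) mod 17 = 12
x = 6*17*3 + 3*10*12 = 666
666 mod 170 = 156
Check: 156 mod 10 = 6 ✓, 156 mod 17 = 3 ✓

x ≡ 156 (mod 170)


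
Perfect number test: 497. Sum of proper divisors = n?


Proper divisors of 497: 1, 7, 71
Sum = 1 + 7 + 71 = 79

No, 497 is not perfect (79 ≠ 497)


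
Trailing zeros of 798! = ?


floor(798/5) = 159
floor(798/25) = 31
floor(798/125) = 6
floor(798/625) = 1
Total = 197

197 trailing zeros


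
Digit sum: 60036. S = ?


6 + 0 + 0 + 3 + 6 = 15


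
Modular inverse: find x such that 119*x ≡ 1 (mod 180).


Use the extended Euclidean algorithm on (180, 119); each row r = 180*s + 119*t:
r=180, s=1, t=0
r=119, s=0, t=1
q=1: r=61, s=1, t=-1   [180*(1) + 119*(-1) = 61]
q=1: r=58, s=-1, t=2   [180*(-1) + 119*(2) = 58]
q=1: r=3, s=2, t=-3   [180*(2) + 119*(-3) = 3]
q=19: r=1, s=-39, t=59   [180*(-39) + 119*(59) = 1]
q=3: r=0, s=119, t=-180   [180*(119) + 119*(-180) = 0]
GCD = 1 with t = 59, so 119*(59) ≡ 1 (mod 180)
Inverse = 59 mod 180 = 59
Check: 119 * 59 = 7021 ≡ 1 (mod 180)

119^(-1) ≡ 59 (mod 180)


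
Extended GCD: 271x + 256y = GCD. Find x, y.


Tabular extended Euclidean (each row: r = 271*s + 256*t):
r=271, s=1, t=0
r=256, s=0, t=1
q=1: r=15, s=1, t=-1   [271*(1) + 256*(-1) = 15]
q=17: r=1, s=-17, t=18   [271*(-17) + 256*(18) = 1]
q=15: r=0, s=256, t=-271   [271*(256) + 256*(-271) = 0]
GCD = 1; from the row with r=1: x=-17, y=18
Check: 271*(-17) + 256*(18) = -4607 + 4608 = 1

GCD = 1, x = -17, y = 18


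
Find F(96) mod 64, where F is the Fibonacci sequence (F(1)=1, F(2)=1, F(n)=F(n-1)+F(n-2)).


F(k) mod 64 for k=1..96:
1, 1, 2, 3, 5, 8, 13, 21, 34, 55, 25, 16, 41, 57, 34, 27, 61, 24, 21, 45, 2, 47, 49, 32, 17, 49, 2, 51, 53, 40, 29, 5, 34, 39, 9, 48, 57, 41, 34, 11, 45, 56, 37, 29, 2, 31, 33, 0, 33, 33, 2, 35, 37, 8, 45, 53, 34, 23, 57, 16, 9, 25, 34, 59, 29, 24, 53, 13, 2, 15, 17, 32, 49, 17, 2, 19, 21, 40, 61, 37, 34, 7, 41, 48, 25, 9, 34, 43, 13, 56, 5, 61, 2, 63, 1, 0
F(96) mod 64 = 0


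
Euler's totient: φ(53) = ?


53 = 53
Prime factors: 53
φ(53) = 53 × (1-1/53)
= 53 × 52/53 = 52

φ(53) = 52


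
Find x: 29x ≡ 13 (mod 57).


GCD(29, 57) = 1, unique solution
a^(-1) mod 57 = 2
x = 2 * 13 mod 57 = 26

x ≡ 26 (mod 57)


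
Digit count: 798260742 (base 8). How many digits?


798260742 in base 8 = 5745077006
Number of digits = 10

10 digits (base 8)


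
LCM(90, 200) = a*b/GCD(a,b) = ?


GCD(90, 200) = 10
LCM = 90*200/10 = 18000/10 = 1800

LCM = 1800


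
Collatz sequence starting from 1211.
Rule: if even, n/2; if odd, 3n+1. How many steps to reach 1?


1211 → 3634 → 1817 → 5452 → 2726 → 1363 → 4090 → 2045 → 6136 → 3068 → 1534 → 767 → 2302 → 1151 → 3454 → 1727 → 5182 → 2591 → 7774 → 3887 → 11662 → 5831 → 17494 → 8747 → 26242 → 13121 → 39364 → 19682 → 9841 → 29524 → 14762 → 7381 → 22144 → 11072 → 5536 → 2768 → 1384 → 692 → 346 → 173 → 520 → 260 → 130 → 65 → 196 → 98 → 49 → 148 → 74 → 37 → 112 → 56 → 28 → 14 → 7 → 22 → 11 → 34 → 17 → 52 → 26 → 13 → 40 → 20 → 10 → 5 → 16 → 8 → 4 → 2 → 1
Total steps = 70

70 steps


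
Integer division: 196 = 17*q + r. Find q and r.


196 = 17 * 11 + 9
Check: 187 + 9 = 196

q = 11, r = 9


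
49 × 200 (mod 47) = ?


49 × 200 = 9800
9800 mod 47 = 24


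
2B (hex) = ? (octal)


2B (base 16) = 43 (decimal)
43 (decimal) = 53 (base 8)


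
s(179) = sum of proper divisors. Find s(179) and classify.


Proper divisors: 1
Sum = 1 = 1
1 < 179 → deficient

s(179) = 1 (deficient)


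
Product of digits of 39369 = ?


3 × 9 × 3 × 6 × 9 = 4374


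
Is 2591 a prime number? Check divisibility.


Check divisors up to sqrt(2591) = 50.9019
No divisors found.
2591 is prime.

Yes, 2591 is prime


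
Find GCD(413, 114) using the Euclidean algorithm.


413 = 3 * 114 + 71
114 = 1 * 71 + 43
71 = 1 * 43 + 28
43 = 1 * 28 + 15
28 = 1 * 15 + 13
15 = 1 * 13 + 2
13 = 6 * 2 + 1
2 = 2 * 1 + 0
GCD = 1


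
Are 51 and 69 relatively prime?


Euclidean algorithm:
69 = 1 * 51 + 18
51 = 2 * 18 + 15
18 = 1 * 15 + 3
15 = 5 * 3 + 0
GCD(51, 69) = 3

No, not coprime (GCD = 3)


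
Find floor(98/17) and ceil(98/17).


98/17 = 5.7647
floor = 5
ceil = 6

floor = 5, ceil = 6


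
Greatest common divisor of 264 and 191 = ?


264 = 1 * 191 + 73
191 = 2 * 73 + 45
73 = 1 * 45 + 28
45 = 1 * 28 + 17
28 = 1 * 17 + 11
17 = 1 * 11 + 6
11 = 1 * 6 + 5
6 = 1 * 5 + 1
5 = 5 * 1 + 0
GCD = 1


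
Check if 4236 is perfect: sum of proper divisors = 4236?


Proper divisors of 4236: 1, 2, 3, 4, 6, 12, 353, 706, 1059, 1412, 2118
Sum = 1 + 2 + 3 + 4 + 6 + 12 + 353 + 706 + 1059 + 1412 + 2118 = 5676

No, 4236 is not perfect (5676 ≠ 4236)


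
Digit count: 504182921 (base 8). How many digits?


504182921 in base 8 = 3603234211
Number of digits = 10

10 digits (base 8)


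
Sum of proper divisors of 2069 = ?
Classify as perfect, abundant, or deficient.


Proper divisors: 1
Sum = 1 = 1
1 < 2069 → deficient

s(2069) = 1 (deficient)


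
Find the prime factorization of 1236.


1236 / 2 = 618
618 / 2 = 309
309 / 3 = 103
103 / 103 = 1
1236 = 2^2 × 3 × 103


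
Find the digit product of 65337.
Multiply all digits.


6 × 5 × 3 × 3 × 7 = 1890


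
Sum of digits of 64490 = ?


6 + 4 + 4 + 9 + 0 = 23


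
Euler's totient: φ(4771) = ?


4771 = 13 × 367
Prime factors: 13, 367
φ(4771) = 4771 × (1-1/13) × (1-1/367)
= 4771 × 12/13 × 366/367 = 4392

φ(4771) = 4392


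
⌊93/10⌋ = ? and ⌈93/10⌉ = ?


93/10 = 9.3000
floor = 9
ceil = 10

floor = 9, ceil = 10


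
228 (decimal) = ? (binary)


228 (base 10) = 228 (decimal)
228 (decimal) = 11100100 (base 2)


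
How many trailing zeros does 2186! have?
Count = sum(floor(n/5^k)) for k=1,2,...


floor(2186/5) = 437
floor(2186/25) = 87
floor(2186/125) = 17
floor(2186/625) = 3
Total = 544

544 trailing zeros


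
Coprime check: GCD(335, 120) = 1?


Euclidean algorithm:
335 = 2 * 120 + 95
120 = 1 * 95 + 25
95 = 3 * 25 + 20
25 = 1 * 20 + 5
20 = 4 * 5 + 0
GCD(335, 120) = 5

No, not coprime (GCD = 5)


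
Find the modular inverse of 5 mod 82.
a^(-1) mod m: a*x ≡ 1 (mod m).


Use the extended Euclidean algorithm on (82, 5); each row r = 82*s + 5*t:
r=82, s=1, t=0
r=5, s=0, t=1
q=16: r=2, s=1, t=-16   [82*(1) + 5*(-16) = 2]
q=2: r=1, s=-2, t=33   [82*(-2) + 5*(33) = 1]
q=2: r=0, s=5, t=-82   [82*(5) + 5*(-82) = 0]
GCD = 1 with t = 33, so 5*(33) ≡ 1 (mod 82)
Inverse = 33 mod 82 = 33
Check: 5 * 33 = 165 ≡ 1 (mod 82)

5^(-1) ≡ 33 (mod 82)


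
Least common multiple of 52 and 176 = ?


GCD(52, 176) = 4
LCM = 52*176/4 = 9152/4 = 2288

LCM = 2288


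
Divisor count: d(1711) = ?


1711 = 29^1 × 59^1
d(1711) = (1+1) × (1+1) = 4

4 divisors


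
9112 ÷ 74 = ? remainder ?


9112 = 74 * 123 + 10
Check: 9102 + 10 = 9112

q = 123, r = 10


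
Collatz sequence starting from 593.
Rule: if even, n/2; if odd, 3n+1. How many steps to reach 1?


593 → 1780 → 890 → 445 → 1336 → 668 → 334 → 167 → 502 → 251 → 754 → 377 → 1132 → 566 → 283 → 850 → 425 → 1276 → 638 → 319 → 958 → 479 → 1438 → 719 → 2158 → 1079 → 3238 → 1619 → 4858 → 2429 → 7288 → 3644 → 1822 → 911 → 2734 → 1367 → 4102 → 2051 → 6154 → 3077 → 9232 → 4616 → 2308 → 1154 → 577 → 1732 → 866 → 433 → 1300 → 650 → 325 → 976 → 488 → 244 → 122 → 61 → 184 → 92 → 46 → 23 → 70 → 35 → 106 → 53 → 160 → 80 → 40 → 20 → 10 → 5 → 16 → 8 → 4 → 2 → 1
Total steps = 74

74 steps


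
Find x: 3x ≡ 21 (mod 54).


GCD(3, 54) = 3 divides 21
Divide: 1x ≡ 7 (mod 18)
x ≡ 7 (mod 18)


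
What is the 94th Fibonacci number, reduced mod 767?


F(k) mod 767 for k=1..94:
1, 1, 2, 3, 5, 8, 13, 21, 34, 55, 89, 144, 233, 377, 610, 220, 63, 283, 346, 629, 208, 70, 278, 348, 626, 207, 66, 273, 339, 612, 184, 29, 213, 242, 455, 697, 385, 315, 700, 248, 181, 429, 610, 272, 115, 387, 502, 122, 624, 746, 603, 582, 418, 233, 651, 117, 1, 118, 119, 237, 356, 593, 182, 8, 190, 198, 388, 586, 207, 26, 233, 259, 492, 751, 476, 460, 169, 629, 31, 660, 691, 584, 508, 325, 66, 391, 457, 81, 538, 619, 390, 242, 632, 107
F(94) mod 767 = 107


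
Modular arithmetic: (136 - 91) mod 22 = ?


136 - 91 = 45
45 mod 22 = 1


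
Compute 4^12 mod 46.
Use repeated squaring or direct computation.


4^1 mod 46 = 4
4^2 mod 46 = 16
4^3 mod 46 = 18
4^4 mod 46 = 26
4^5 mod 46 = 12
4^6 mod 46 = 2
4^7 mod 46 = 8
4^8 mod 46 = 32
4^9 mod 46 = 36
4^10 mod 46 = 6
4^11 mod 46 = 24
4^12 mod 46 = 4


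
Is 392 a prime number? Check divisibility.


392 / 2 = 196 (exact division)
392 is NOT prime.

No, 392 is not prime


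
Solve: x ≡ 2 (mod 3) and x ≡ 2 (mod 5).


M = 3*5 = 15
M1 = M/3 = 5, M2 = M/5 = 3
M1^(-1) mod 3 = 2, M2^(-1) mod 5 = 2
x = 2*5*2 + 2*3*2 = 32
32 mod 15 = 2
Check: 2 mod 3 = 2 ✓, 2 mod 5 = 2 ✓

x ≡ 2 (mod 15)


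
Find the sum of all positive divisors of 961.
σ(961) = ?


Divisors of 961: 1, 31, 961
Sum = 1 + 31 + 961 = 993

σ(961) = 993


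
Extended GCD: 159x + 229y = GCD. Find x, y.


Tabular extended Euclidean (each row: r = 159*s + 229*t):
r=159, s=1, t=0
r=229, s=0, t=1
q=0: r=159, s=1, t=0   [159*(1) + 229*(0) = 159]
q=1: r=70, s=-1, t=1   [159*(-1) + 229*(1) = 70]
q=2: r=19, s=3, t=-2   [159*(3) + 229*(-2) = 19]
q=3: r=13, s=-10, t=7   [159*(-10) + 229*(7) = 13]
q=1: r=6, s=13, t=-9   [159*(13) + 229*(-9) = 6]
q=2: r=1, s=-36, t=25   [159*(-36) + 229*(25) = 1]
q=6: r=0, s=229, t=-159   [159*(229) + 229*(-159) = 0]
GCD = 1; from the row with r=1: x=-36, y=25
Check: 159*(-36) + 229*(25) = -5724 + 5725 = 1

GCD = 1, x = -36, y = 25


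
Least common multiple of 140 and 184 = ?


GCD(140, 184) = 4
LCM = 140*184/4 = 25760/4 = 6440

LCM = 6440


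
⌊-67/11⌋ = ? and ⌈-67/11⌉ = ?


-67/11 = -6.0909
floor = -7
ceil = -6

floor = -7, ceil = -6


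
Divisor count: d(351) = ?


351 = 3^3 × 13^1
d(351) = (3+1) × (1+1) = 8

8 divisors


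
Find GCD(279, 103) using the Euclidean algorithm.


279 = 2 * 103 + 73
103 = 1 * 73 + 30
73 = 2 * 30 + 13
30 = 2 * 13 + 4
13 = 3 * 4 + 1
4 = 4 * 1 + 0
GCD = 1


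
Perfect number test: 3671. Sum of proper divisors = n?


Proper divisors of 3671: 1
Sum = 1 = 1

No, 3671 is not perfect (1 ≠ 3671)


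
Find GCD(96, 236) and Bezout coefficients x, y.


Tabular extended Euclidean (each row: r = 96*s + 236*t):
r=96, s=1, t=0
r=236, s=0, t=1
q=0: r=96, s=1, t=0   [96*(1) + 236*(0) = 96]
q=2: r=44, s=-2, t=1   [96*(-2) + 236*(1) = 44]
q=2: r=8, s=5, t=-2   [96*(5) + 236*(-2) = 8]
q=5: r=4, s=-27, t=11   [96*(-27) + 236*(11) = 4]
q=2: r=0, s=59, t=-24   [96*(59) + 236*(-24) = 0]
GCD = 4; from the row with r=4: x=-27, y=11
Check: 96*(-27) + 236*(11) = -2592 + 2596 = 4

GCD = 4, x = -27, y = 11


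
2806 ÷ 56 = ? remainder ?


2806 = 56 * 50 + 6
Check: 2800 + 6 = 2806

q = 50, r = 6


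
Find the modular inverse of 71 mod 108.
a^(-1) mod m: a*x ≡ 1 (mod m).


Use the extended Euclidean algorithm on (108, 71); each row r = 108*s + 71*t:
r=108, s=1, t=0
r=71, s=0, t=1
q=1: r=37, s=1, t=-1   [108*(1) + 71*(-1) = 37]
q=1: r=34, s=-1, t=2   [108*(-1) + 71*(2) = 34]
q=1: r=3, s=2, t=-3   [108*(2) + 71*(-3) = 3]
q=11: r=1, s=-23, t=35   [108*(-23) + 71*(35) = 1]
q=3: r=0, s=71, t=-108   [108*(71) + 71*(-108) = 0]
GCD = 1 with t = 35, so 71*(35) ≡ 1 (mod 108)
Inverse = 35 mod 108 = 35
Check: 71 * 35 = 2485 ≡ 1 (mod 108)

71^(-1) ≡ 35 (mod 108)


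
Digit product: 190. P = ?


1 × 9 × 0 = 0


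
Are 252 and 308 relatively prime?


Euclidean algorithm:
308 = 1 * 252 + 56
252 = 4 * 56 + 28
56 = 2 * 28 + 0
GCD(252, 308) = 28

No, not coprime (GCD = 28)


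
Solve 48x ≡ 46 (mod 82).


GCD(48, 82) = 2 divides 46
Divide: 24x ≡ 23 (mod 41)
x ≡ 30 (mod 41)


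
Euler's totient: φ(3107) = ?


3107 = 13 × 239
Prime factors: 13, 239
φ(3107) = 3107 × (1-1/13) × (1-1/239)
= 3107 × 12/13 × 238/239 = 2856

φ(3107) = 2856


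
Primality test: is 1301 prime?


Check divisors up to sqrt(1301) = 36.0694
No divisors found.
1301 is prime.

Yes, 1301 is prime


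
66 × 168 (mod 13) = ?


66 × 168 = 11088
11088 mod 13 = 12


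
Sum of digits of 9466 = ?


9 + 4 + 6 + 6 = 25


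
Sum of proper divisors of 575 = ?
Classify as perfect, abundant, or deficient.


Proper divisors: 1, 5, 23, 25, 115
Sum = 1 + 5 + 23 + 25 + 115 = 169
169 < 575 → deficient

s(575) = 169 (deficient)


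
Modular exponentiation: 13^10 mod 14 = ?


13^1 mod 14 = 13
13^2 mod 14 = 1
13^3 mod 14 = 13
13^4 mod 14 = 1
13^5 mod 14 = 13
13^6 mod 14 = 1
13^7 mod 14 = 13
13^8 mod 14 = 1
13^9 mod 14 = 13
13^10 mod 14 = 1


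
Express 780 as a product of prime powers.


780 / 2 = 390
390 / 2 = 195
195 / 3 = 65
65 / 5 = 13
13 / 13 = 1
780 = 2^2 × 3 × 5 × 13


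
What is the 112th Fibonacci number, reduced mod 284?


F(k) mod 284 for k=1..112:
1, 1, 2, 3, 5, 8, 13, 21, 34, 55, 89, 144, 233, 93, 42, 135, 177, 28, 205, 233, 154, 103, 257, 76, 49, 125, 174, 15, 189, 204, 109, 29, 138, 167, 21, 188, 209, 113, 38, 151, 189, 56, 245, 17, 262, 279, 257, 252, 225, 193, 134, 43, 177, 220, 113, 49, 162, 211, 89, 16, 105, 121, 226, 63, 5, 68, 73, 141, 214, 71, 1, 72, 73, 145, 218, 79, 13, 92, 105, 197, 18, 215, 233, 164, 113, 277, 106, 99, 205, 20, 225, 245, 186, 147, 49, 196, 245, 157, 118, 275, 109, 100, 209, 25, 234, 259, 209, 184, 109, 9, 118, 127
F(112) mod 284 = 127


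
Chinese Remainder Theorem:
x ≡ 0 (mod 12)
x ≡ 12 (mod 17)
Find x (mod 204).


M = 12*17 = 204
M1 = M/12 = 17, M2 = M/17 = 12
M1^(-1) mod 12 = 5, M2^(-1) mod 17 = 10
x = 0*17*5 + 12*12*10 = 1440
1440 mod 204 = 12
Check: 12 mod 12 = 0 ✓, 12 mod 17 = 12 ✓

x ≡ 12 (mod 204)


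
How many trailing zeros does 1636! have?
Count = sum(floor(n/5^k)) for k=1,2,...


floor(1636/5) = 327
floor(1636/25) = 65
floor(1636/125) = 13
floor(1636/625) = 2
Total = 407

407 trailing zeros


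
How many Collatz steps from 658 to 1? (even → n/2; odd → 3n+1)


658 → 329 → 988 → 494 → 247 → 742 → 371 → 1114 → 557 → 1672 → 836 → 418 → 209 → 628 → 314 → 157 → 472 → 236 → 118 → 59 → 178 → 89 → 268 → 134 → 67 → 202 → 101 → 304 → 152 → 76 → 38 → 19 → 58 → 29 → 88 → 44 → 22 → 11 → 34 → 17 → 52 → 26 → 13 → 40 → 20 → 10 → 5 → 16 → 8 → 4 → 2 → 1
Total steps = 51

51 steps


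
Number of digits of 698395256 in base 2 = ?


698395256 in base 2 = 101001101000001010101001111000
Number of digits = 30

30 digits (base 2)


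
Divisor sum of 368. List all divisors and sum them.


Divisors of 368: 1, 2, 4, 8, 16, 23, 46, 92, 184, 368
Sum = 1 + 2 + 4 + 8 + 16 + 23 + 46 + 92 + 184 + 368 = 744

σ(368) = 744


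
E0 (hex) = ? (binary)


E0 (base 16) = 224 (decimal)
224 (decimal) = 11100000 (base 2)


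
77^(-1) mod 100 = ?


Use the extended Euclidean algorithm on (100, 77); each row r = 100*s + 77*t:
r=100, s=1, t=0
r=77, s=0, t=1
q=1: r=23, s=1, t=-1   [100*(1) + 77*(-1) = 23]
q=3: r=8, s=-3, t=4   [100*(-3) + 77*(4) = 8]
q=2: r=7, s=7, t=-9   [100*(7) + 77*(-9) = 7]
q=1: r=1, s=-10, t=13   [100*(-10) + 77*(13) = 1]
q=7: r=0, s=77, t=-100   [100*(77) + 77*(-100) = 0]
GCD = 1 with t = 13, so 77*(13) ≡ 1 (mod 100)
Inverse = 13 mod 100 = 13
Check: 77 * 13 = 1001 ≡ 1 (mod 100)

77^(-1) ≡ 13 (mod 100)


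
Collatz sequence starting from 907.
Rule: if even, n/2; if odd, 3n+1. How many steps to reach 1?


907 → 2722 → 1361 → 4084 → 2042 → 1021 → 3064 → 1532 → 766 → 383 → 1150 → 575 → 1726 → 863 → 2590 → 1295 → 3886 → 1943 → 5830 → 2915 → 8746 → 4373 → 13120 → 6560 → 3280 → 1640 → 820 → 410 → 205 → 616 → 308 → 154 → 77 → 232 → 116 → 58 → 29 → 88 → 44 → 22 → 11 → 34 → 17 → 52 → 26 → 13 → 40 → 20 → 10 → 5 → 16 → 8 → 4 → 2 → 1
Total steps = 54

54 steps


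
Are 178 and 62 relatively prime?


Euclidean algorithm:
178 = 2 * 62 + 54
62 = 1 * 54 + 8
54 = 6 * 8 + 6
8 = 1 * 6 + 2
6 = 3 * 2 + 0
GCD(178, 62) = 2

No, not coprime (GCD = 2)


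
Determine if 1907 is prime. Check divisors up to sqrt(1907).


Check divisors up to sqrt(1907) = 43.6692
No divisors found.
1907 is prime.

Yes, 1907 is prime


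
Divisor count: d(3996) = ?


3996 = 2^2 × 3^3 × 37^1
d(3996) = (2+1) × (3+1) × (1+1) = 24

24 divisors


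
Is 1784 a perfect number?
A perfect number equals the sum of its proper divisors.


Proper divisors of 1784: 1, 2, 4, 8, 223, 446, 892
Sum = 1 + 2 + 4 + 8 + 223 + 446 + 892 = 1576

No, 1784 is not perfect (1576 ≠ 1784)


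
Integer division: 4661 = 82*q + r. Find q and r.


4661 = 82 * 56 + 69
Check: 4592 + 69 = 4661

q = 56, r = 69


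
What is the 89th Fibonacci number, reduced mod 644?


F(k) mod 644 for k=1..89:
1, 1, 2, 3, 5, 8, 13, 21, 34, 55, 89, 144, 233, 377, 610, 343, 309, 8, 317, 325, 642, 323, 321, 0, 321, 321, 642, 319, 317, 636, 309, 301, 610, 267, 233, 500, 89, 589, 34, 623, 13, 636, 5, 641, 2, 643, 1, 0, 1, 1, 2, 3, 5, 8, 13, 21, 34, 55, 89, 144, 233, 377, 610, 343, 309, 8, 317, 325, 642, 323, 321, 0, 321, 321, 642, 319, 317, 636, 309, 301, 610, 267, 233, 500, 89, 589, 34, 623, 13
F(89) mod 644 = 13


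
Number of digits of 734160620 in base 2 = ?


734160620 in base 2 = 101011110000100110011011101100
Number of digits = 30

30 digits (base 2)


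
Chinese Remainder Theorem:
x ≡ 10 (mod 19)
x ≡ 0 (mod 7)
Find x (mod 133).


M = 19*7 = 133
M1 = M/19 = 7, M2 = M/7 = 19
M1^(-1) mod 19 = 11, M2^(-1) mod 7 = 3
x = 10*7*11 + 0*19*3 = 770
770 mod 133 = 105
Check: 105 mod 19 = 10 ✓, 105 mod 7 = 0 ✓

x ≡ 105 (mod 133)


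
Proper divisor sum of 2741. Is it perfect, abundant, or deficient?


Proper divisors: 1
Sum = 1 = 1
1 < 2741 → deficient

s(2741) = 1 (deficient)


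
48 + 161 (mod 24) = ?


48 + 161 = 209
209 mod 24 = 17


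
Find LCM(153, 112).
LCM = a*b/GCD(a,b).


GCD(153, 112) = 1
LCM = 153*112/1 = 17136/1 = 17136

LCM = 17136


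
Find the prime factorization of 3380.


3380 / 2 = 1690
1690 / 2 = 845
845 / 5 = 169
169 / 13 = 13
13 / 13 = 1
3380 = 2^2 × 5 × 13^2


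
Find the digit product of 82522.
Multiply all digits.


8 × 2 × 5 × 2 × 2 = 320


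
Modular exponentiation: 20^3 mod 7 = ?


20^1 mod 7 = 6
20^2 mod 7 = 1
20^3 mod 7 = 6


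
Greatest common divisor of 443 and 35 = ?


443 = 12 * 35 + 23
35 = 1 * 23 + 12
23 = 1 * 12 + 11
12 = 1 * 11 + 1
11 = 11 * 1 + 0
GCD = 1


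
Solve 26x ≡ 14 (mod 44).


GCD(26, 44) = 2 divides 14
Divide: 13x ≡ 7 (mod 22)
x ≡ 9 (mod 22)


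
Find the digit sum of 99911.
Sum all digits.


9 + 9 + 9 + 1 + 1 = 29


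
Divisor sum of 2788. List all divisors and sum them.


Divisors of 2788: 1, 2, 4, 17, 34, 41, 68, 82, 164, 697, 1394, 2788
Sum = 1 + 2 + 4 + 17 + 34 + 41 + 68 + 82 + 164 + 697 + 1394 + 2788 = 5292

σ(2788) = 5292


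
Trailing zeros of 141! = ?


floor(141/5) = 28
floor(141/25) = 5
floor(141/125) = 1
Total = 34

34 trailing zeros


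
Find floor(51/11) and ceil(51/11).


51/11 = 4.6364
floor = 4
ceil = 5

floor = 4, ceil = 5


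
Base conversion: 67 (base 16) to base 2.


67 (base 16) = 103 (decimal)
103 (decimal) = 1100111 (base 2)


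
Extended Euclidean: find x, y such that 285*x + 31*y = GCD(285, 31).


Tabular extended Euclidean (each row: r = 285*s + 31*t):
r=285, s=1, t=0
r=31, s=0, t=1
q=9: r=6, s=1, t=-9   [285*(1) + 31*(-9) = 6]
q=5: r=1, s=-5, t=46   [285*(-5) + 31*(46) = 1]
q=6: r=0, s=31, t=-285   [285*(31) + 31*(-285) = 0]
GCD = 1; from the row with r=1: x=-5, y=46
Check: 285*(-5) + 31*(46) = -1425 + 1426 = 1

GCD = 1, x = -5, y = 46


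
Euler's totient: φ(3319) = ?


3319 = 3319
Prime factors: 3319
φ(3319) = 3319 × (1-1/3319)
= 3319 × 3318/3319 = 3318

φ(3319) = 3318


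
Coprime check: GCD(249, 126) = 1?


Euclidean algorithm:
249 = 1 * 126 + 123
126 = 1 * 123 + 3
123 = 41 * 3 + 0
GCD(249, 126) = 3

No, not coprime (GCD = 3)


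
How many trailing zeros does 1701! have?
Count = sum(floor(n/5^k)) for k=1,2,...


floor(1701/5) = 340
floor(1701/25) = 68
floor(1701/125) = 13
floor(1701/625) = 2
Total = 423

423 trailing zeros


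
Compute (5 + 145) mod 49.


5 + 145 = 150
150 mod 49 = 3


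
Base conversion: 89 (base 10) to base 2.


89 (base 10) = 89 (decimal)
89 (decimal) = 1011001 (base 2)


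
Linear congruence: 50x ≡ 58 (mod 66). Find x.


GCD(50, 66) = 2 divides 58
Divide: 25x ≡ 29 (mod 33)
x ≡ 17 (mod 33)


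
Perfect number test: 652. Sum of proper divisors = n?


Proper divisors of 652: 1, 2, 4, 163, 326
Sum = 1 + 2 + 4 + 163 + 326 = 496

No, 652 is not perfect (496 ≠ 652)


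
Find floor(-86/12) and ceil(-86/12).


-86/12 = -7.1667
floor = -8
ceil = -7

floor = -8, ceil = -7


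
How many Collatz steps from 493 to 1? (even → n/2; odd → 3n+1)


493 → 1480 → 740 → 370 → 185 → 556 → 278 → 139 → 418 → 209 → 628 → 314 → 157 → 472 → 236 → 118 → 59 → 178 → 89 → 268 → 134 → 67 → 202 → 101 → 304 → 152 → 76 → 38 → 19 → 58 → 29 → 88 → 44 → 22 → 11 → 34 → 17 → 52 → 26 → 13 → 40 → 20 → 10 → 5 → 16 → 8 → 4 → 2 → 1
Total steps = 48

48 steps


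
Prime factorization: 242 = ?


242 / 2 = 121
121 / 11 = 11
11 / 11 = 1
242 = 2 × 11^2


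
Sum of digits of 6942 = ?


6 + 9 + 4 + 2 = 21


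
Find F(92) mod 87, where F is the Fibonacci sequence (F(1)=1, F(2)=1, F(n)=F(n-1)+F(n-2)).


F(k) mod 87 for k=1..92:
1, 1, 2, 3, 5, 8, 13, 21, 34, 55, 2, 57, 59, 29, 1, 30, 31, 61, 5, 66, 71, 50, 34, 84, 31, 28, 59, 0, 59, 59, 31, 3, 34, 37, 71, 21, 5, 26, 31, 57, 1, 58, 59, 30, 2, 32, 34, 66, 13, 79, 5, 84, 2, 86, 1, 0, 1, 1, 2, 3, 5, 8, 13, 21, 34, 55, 2, 57, 59, 29, 1, 30, 31, 61, 5, 66, 71, 50, 34, 84, 31, 28, 59, 0, 59, 59, 31, 3, 34, 37, 71, 21
F(92) mod 87 = 21


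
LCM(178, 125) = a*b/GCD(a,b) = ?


GCD(178, 125) = 1
LCM = 178*125/1 = 22250/1 = 22250

LCM = 22250


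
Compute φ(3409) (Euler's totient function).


3409 = 7 × 487
Prime factors: 7, 487
φ(3409) = 3409 × (1-1/7) × (1-1/487)
= 3409 × 6/7 × 486/487 = 2916

φ(3409) = 2916


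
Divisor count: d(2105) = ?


2105 = 5^1 × 421^1
d(2105) = (1+1) × (1+1) = 4

4 divisors


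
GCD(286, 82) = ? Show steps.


286 = 3 * 82 + 40
82 = 2 * 40 + 2
40 = 20 * 2 + 0
GCD = 2


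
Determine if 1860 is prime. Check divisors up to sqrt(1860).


1860 / 2 = 930 (exact division)
1860 is NOT prime.

No, 1860 is not prime


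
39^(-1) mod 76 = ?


Use the extended Euclidean algorithm on (76, 39); each row r = 76*s + 39*t:
r=76, s=1, t=0
r=39, s=0, t=1
q=1: r=37, s=1, t=-1   [76*(1) + 39*(-1) = 37]
q=1: r=2, s=-1, t=2   [76*(-1) + 39*(2) = 2]
q=18: r=1, s=19, t=-37   [76*(19) + 39*(-37) = 1]
q=2: r=0, s=-39, t=76   [76*(-39) + 39*(76) = 0]
GCD = 1 with t = -37, so 39*(-37) ≡ 1 (mod 76)
Inverse = -37 mod 76 = 39
Check: 39 * 39 = 1521 ≡ 1 (mod 76)

39^(-1) ≡ 39 (mod 76)


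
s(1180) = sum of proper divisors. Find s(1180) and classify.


Proper divisors: 1, 2, 4, 5, 10, 20, 59, 118, 236, 295, 590
Sum = 1 + 2 + 4 + 5 + 10 + 20 + 59 + 118 + 236 + 295 + 590 = 1340
1340 > 1180 → abundant

s(1180) = 1340 (abundant)


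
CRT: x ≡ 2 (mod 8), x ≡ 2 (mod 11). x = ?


M = 8*11 = 88
M1 = M/8 = 11, M2 = M/11 = 8
M1^(-1) mod 8 = 3, M2^(-1) mod 11 = 7
x = 2*11*3 + 2*8*7 = 178
178 mod 88 = 2
Check: 2 mod 8 = 2 ✓, 2 mod 11 = 2 ✓

x ≡ 2 (mod 88)


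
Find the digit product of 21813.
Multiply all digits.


2 × 1 × 8 × 1 × 3 = 48


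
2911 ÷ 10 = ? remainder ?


2911 = 10 * 291 + 1
Check: 2910 + 1 = 2911

q = 291, r = 1


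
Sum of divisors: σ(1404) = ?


Divisors of 1404: 1, 2, 3, 4, 6, 9, 12, 13, 18, 26, 27, 36, 39, 52, 54, 78, 108, 117, 156, 234, 351, 468, 702, 1404
Sum = 1 + 2 + 3 + 4 + 6 + 9 + 12 + 13 + 18 + 26 + 27 + 36 + 39 + 52 + 54 + 78 + 108 + 117 + 156 + 234 + 351 + 468 + 702 + 1404 = 3920

σ(1404) = 3920


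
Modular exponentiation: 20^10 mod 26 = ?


20^1 mod 26 = 20
20^2 mod 26 = 10
20^3 mod 26 = 18
20^4 mod 26 = 22
20^5 mod 26 = 24
20^6 mod 26 = 12
20^7 mod 26 = 6
20^8 mod 26 = 16
20^9 mod 26 = 8
20^10 mod 26 = 4


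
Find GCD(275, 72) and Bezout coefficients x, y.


Tabular extended Euclidean (each row: r = 275*s + 72*t):
r=275, s=1, t=0
r=72, s=0, t=1
q=3: r=59, s=1, t=-3   [275*(1) + 72*(-3) = 59]
q=1: r=13, s=-1, t=4   [275*(-1) + 72*(4) = 13]
q=4: r=7, s=5, t=-19   [275*(5) + 72*(-19) = 7]
q=1: r=6, s=-6, t=23   [275*(-6) + 72*(23) = 6]
q=1: r=1, s=11, t=-42   [275*(11) + 72*(-42) = 1]
q=6: r=0, s=-72, t=275   [275*(-72) + 72*(275) = 0]
GCD = 1; from the row with r=1: x=11, y=-42
Check: 275*(11) + 72*(-42) = 3025 - 3024 = 1

GCD = 1, x = 11, y = -42


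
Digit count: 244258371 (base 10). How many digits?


244258371 has 9 digits in base 10
floor(log10(244258371)) + 1 = floor(8.3878) + 1 = 9

9 digits (base 10)


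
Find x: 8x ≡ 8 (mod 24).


GCD(8, 24) = 8 divides 8
Divide: 1x ≡ 1 (mod 3)
x ≡ 1 (mod 3)


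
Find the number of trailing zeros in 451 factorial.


floor(451/5) = 90
floor(451/25) = 18
floor(451/125) = 3
Total = 111

111 trailing zeros


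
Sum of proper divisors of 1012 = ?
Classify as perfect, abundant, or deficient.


Proper divisors: 1, 2, 4, 11, 22, 23, 44, 46, 92, 253, 506
Sum = 1 + 2 + 4 + 11 + 22 + 23 + 44 + 46 + 92 + 253 + 506 = 1004
1004 < 1012 → deficient

s(1012) = 1004 (deficient)


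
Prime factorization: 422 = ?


422 / 2 = 211
211 / 211 = 1
422 = 2 × 211


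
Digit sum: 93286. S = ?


9 + 3 + 2 + 8 + 6 = 28


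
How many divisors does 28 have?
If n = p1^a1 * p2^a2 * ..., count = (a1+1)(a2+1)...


28 = 2^2 × 7^1
d(28) = (2+1) × (1+1) = 6

6 divisors


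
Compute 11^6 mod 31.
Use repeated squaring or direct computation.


11^1 mod 31 = 11
11^2 mod 31 = 28
11^3 mod 31 = 29
11^4 mod 31 = 9
11^5 mod 31 = 6
11^6 mod 31 = 4


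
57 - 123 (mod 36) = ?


57 - 123 = -66
-66 mod 36 = 6


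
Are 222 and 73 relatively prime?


Euclidean algorithm:
222 = 3 * 73 + 3
73 = 24 * 3 + 1
3 = 3 * 1 + 0
GCD(222, 73) = 1

Yes, coprime (GCD = 1)


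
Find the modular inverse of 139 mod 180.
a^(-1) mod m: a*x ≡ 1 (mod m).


Use the extended Euclidean algorithm on (180, 139); each row r = 180*s + 139*t:
r=180, s=1, t=0
r=139, s=0, t=1
q=1: r=41, s=1, t=-1   [180*(1) + 139*(-1) = 41]
q=3: r=16, s=-3, t=4   [180*(-3) + 139*(4) = 16]
q=2: r=9, s=7, t=-9   [180*(7) + 139*(-9) = 9]
q=1: r=7, s=-10, t=13   [180*(-10) + 139*(13) = 7]
q=1: r=2, s=17, t=-22   [180*(17) + 139*(-22) = 2]
q=3: r=1, s=-61, t=79   [180*(-61) + 139*(79) = 1]
q=2: r=0, s=139, t=-180   [180*(139) + 139*(-180) = 0]
GCD = 1 with t = 79, so 139*(79) ≡ 1 (mod 180)
Inverse = 79 mod 180 = 79
Check: 139 * 79 = 10981 ≡ 1 (mod 180)

139^(-1) ≡ 79 (mod 180)


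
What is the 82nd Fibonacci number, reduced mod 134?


F(k) mod 134 for k=1..82:
1, 1, 2, 3, 5, 8, 13, 21, 34, 55, 89, 10, 99, 109, 74, 49, 123, 38, 27, 65, 92, 23, 115, 4, 119, 123, 108, 97, 71, 34, 105, 5, 110, 115, 91, 72, 29, 101, 130, 97, 93, 56, 15, 71, 86, 23, 109, 132, 107, 105, 78, 49, 127, 42, 35, 77, 112, 55, 33, 88, 121, 75, 62, 3, 65, 68, 133, 67, 66, 133, 65, 64, 129, 59, 54, 113, 33, 12, 45, 57, 102, 25
F(82) mod 134 = 25


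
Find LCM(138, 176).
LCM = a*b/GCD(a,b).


GCD(138, 176) = 2
LCM = 138*176/2 = 24288/2 = 12144

LCM = 12144


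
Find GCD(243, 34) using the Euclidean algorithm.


243 = 7 * 34 + 5
34 = 6 * 5 + 4
5 = 1 * 4 + 1
4 = 4 * 1 + 0
GCD = 1


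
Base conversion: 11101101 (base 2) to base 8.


11101101 (base 2) = 237 (decimal)
237 (decimal) = 355 (base 8)


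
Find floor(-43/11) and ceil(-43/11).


-43/11 = -3.9091
floor = -4
ceil = -3

floor = -4, ceil = -3


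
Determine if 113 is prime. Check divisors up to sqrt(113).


Check divisors up to sqrt(113) = 10.6301
No divisors found.
113 is prime.

Yes, 113 is prime


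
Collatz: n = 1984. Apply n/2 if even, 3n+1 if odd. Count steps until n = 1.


1984 → 992 → 496 → 248 → 124 → 62 → 31 → 94 → 47 → 142 → 71 → 214 → 107 → 322 → 161 → 484 → 242 → 121 → 364 → 182 → 91 → 274 → 137 → 412 → 206 → 103 → 310 → 155 → 466 → 233 → 700 → 350 → 175 → 526 → 263 → 790 → 395 → 1186 → 593 → 1780 → 890 → 445 → 1336 → 668 → 334 → 167 → 502 → 251 → 754 → 377 → 1132 → 566 → 283 → 850 → 425 → 1276 → 638 → 319 → 958 → 479 → 1438 → 719 → 2158 → 1079 → 3238 → 1619 → 4858 → 2429 → 7288 → 3644 → 1822 → 911 → 2734 → 1367 → 4102 → 2051 → 6154 → 3077 → 9232 → 4616 → 2308 → 1154 → 577 → 1732 → 866 → 433 → 1300 → 650 → 325 → 976 → 488 → 244 → 122 → 61 → 184 → 92 → 46 → 23 → 70 → 35 → 106 → 53 → 160 → 80 → 40 → 20 → 10 → 5 → 16 → 8 → 4 → 2 → 1
Total steps = 112

112 steps


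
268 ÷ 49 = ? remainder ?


268 = 49 * 5 + 23
Check: 245 + 23 = 268

q = 5, r = 23


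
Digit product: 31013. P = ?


3 × 1 × 0 × 1 × 3 = 0


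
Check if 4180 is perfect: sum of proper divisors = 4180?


Proper divisors of 4180: 1, 2, 4, 5, 10, 11, 19, 20, 22, 38, 44, 55, 76, 95, 110, 190, 209, 220, 380, 418, 836, 1045, 2090
Sum = 1 + 2 + 4 + 5 + 10 + 11 + 19 + 20 + 22 + 38 + 44 + 55 + 76 + 95 + 110 + 190 + 209 + 220 + 380 + 418 + 836 + 1045 + 2090 = 5900

No, 4180 is not perfect (5900 ≠ 4180)


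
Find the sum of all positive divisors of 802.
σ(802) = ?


Divisors of 802: 1, 2, 401, 802
Sum = 1 + 2 + 401 + 802 = 1206

σ(802) = 1206


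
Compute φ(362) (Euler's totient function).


362 = 2 × 181
Prime factors: 2, 181
φ(362) = 362 × (1-1/2) × (1-1/181)
= 362 × 1/2 × 180/181 = 180

φ(362) = 180


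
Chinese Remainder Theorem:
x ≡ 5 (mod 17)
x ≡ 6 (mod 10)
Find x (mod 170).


M = 17*10 = 170
M1 = M/17 = 10, M2 = M/10 = 17
M1^(-1) mod 17 = 12, M2^(-1) mod 10 = 3
x = 5*10*12 + 6*17*3 = 906
906 mod 170 = 56
Check: 56 mod 17 = 5 ✓, 56 mod 10 = 6 ✓

x ≡ 56 (mod 170)


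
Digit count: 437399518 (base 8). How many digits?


437399518 in base 8 = 3204427736
Number of digits = 10

10 digits (base 8)


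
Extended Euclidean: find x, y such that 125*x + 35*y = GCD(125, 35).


Tabular extended Euclidean (each row: r = 125*s + 35*t):
r=125, s=1, t=0
r=35, s=0, t=1
q=3: r=20, s=1, t=-3   [125*(1) + 35*(-3) = 20]
q=1: r=15, s=-1, t=4   [125*(-1) + 35*(4) = 15]
q=1: r=5, s=2, t=-7   [125*(2) + 35*(-7) = 5]
q=3: r=0, s=-7, t=25   [125*(-7) + 35*(25) = 0]
GCD = 5; from the row with r=5: x=2, y=-7
Check: 125*(2) + 35*(-7) = 250 - 245 = 5

GCD = 5, x = 2, y = -7


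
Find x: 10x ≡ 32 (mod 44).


GCD(10, 44) = 2 divides 32
Divide: 5x ≡ 16 (mod 22)
x ≡ 12 (mod 22)


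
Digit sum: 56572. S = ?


5 + 6 + 5 + 7 + 2 = 25


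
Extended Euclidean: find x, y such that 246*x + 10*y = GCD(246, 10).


Tabular extended Euclidean (each row: r = 246*s + 10*t):
r=246, s=1, t=0
r=10, s=0, t=1
q=24: r=6, s=1, t=-24   [246*(1) + 10*(-24) = 6]
q=1: r=4, s=-1, t=25   [246*(-1) + 10*(25) = 4]
q=1: r=2, s=2, t=-49   [246*(2) + 10*(-49) = 2]
q=2: r=0, s=-5, t=123   [246*(-5) + 10*(123) = 0]
GCD = 2; from the row with r=2: x=2, y=-49
Check: 246*(2) + 10*(-49) = 492 - 490 = 2

GCD = 2, x = 2, y = -49


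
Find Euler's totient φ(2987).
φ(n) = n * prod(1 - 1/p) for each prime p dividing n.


2987 = 29 × 103
Prime factors: 29, 103
φ(2987) = 2987 × (1-1/29) × (1-1/103)
= 2987 × 28/29 × 102/103 = 2856

φ(2987) = 2856


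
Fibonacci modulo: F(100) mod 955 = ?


F(k) mod 955 for k=1..100:
1, 1, 2, 3, 5, 8, 13, 21, 34, 55, 89, 144, 233, 377, 610, 32, 642, 674, 361, 80, 441, 521, 7, 528, 535, 108, 643, 751, 439, 235, 674, 909, 628, 582, 255, 837, 137, 19, 156, 175, 331, 506, 837, 388, 270, 658, 928, 631, 604, 280, 884, 209, 138, 347, 485, 832, 362, 239, 601, 840, 486, 371, 857, 273, 175, 448, 623, 116, 739, 855, 639, 539, 223, 762, 30, 792, 822, 659, 526, 230, 756, 31, 787, 818, 650, 513, 208, 721, 929, 695, 669, 409, 123, 532, 655, 232, 887, 164, 96, 260
F(100) mod 955 = 260


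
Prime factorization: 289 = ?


289 / 17 = 17
17 / 17 = 1
289 = 17^2


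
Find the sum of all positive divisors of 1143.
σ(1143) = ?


Divisors of 1143: 1, 3, 9, 127, 381, 1143
Sum = 1 + 3 + 9 + 127 + 381 + 1143 = 1664

σ(1143) = 1664


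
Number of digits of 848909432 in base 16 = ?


848909432 in base 16 = 32995478
Number of digits = 8

8 digits (base 16)


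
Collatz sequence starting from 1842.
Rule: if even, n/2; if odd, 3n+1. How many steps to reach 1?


1842 → 921 → 2764 → 1382 → 691 → 2074 → 1037 → 3112 → 1556 → 778 → 389 → 1168 → 584 → 292 → 146 → 73 → 220 → 110 → 55 → 166 → 83 → 250 → 125 → 376 → 188 → 94 → 47 → 142 → 71 → 214 → 107 → 322 → 161 → 484 → 242 → 121 → 364 → 182 → 91 → 274 → 137 → 412 → 206 → 103 → 310 → 155 → 466 → 233 → 700 → 350 → 175 → 526 → 263 → 790 → 395 → 1186 → 593 → 1780 → 890 → 445 → 1336 → 668 → 334 → 167 → 502 → 251 → 754 → 377 → 1132 → 566 → 283 → 850 → 425 → 1276 → 638 → 319 → 958 → 479 → 1438 → 719 → 2158 → 1079 → 3238 → 1619 → 4858 → 2429 → 7288 → 3644 → 1822 → 911 → 2734 → 1367 → 4102 → 2051 → 6154 → 3077 → 9232 → 4616 → 2308 → 1154 → 577 → 1732 → 866 → 433 → 1300 → 650 → 325 → 976 → 488 → 244 → 122 → 61 → 184 → 92 → 46 → 23 → 70 → 35 → 106 → 53 → 160 → 80 → 40 → 20 → 10 → 5 → 16 → 8 → 4 → 2 → 1
Total steps = 130

130 steps


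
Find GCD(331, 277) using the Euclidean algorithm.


331 = 1 * 277 + 54
277 = 5 * 54 + 7
54 = 7 * 7 + 5
7 = 1 * 5 + 2
5 = 2 * 2 + 1
2 = 2 * 1 + 0
GCD = 1


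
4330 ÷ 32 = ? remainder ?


4330 = 32 * 135 + 10
Check: 4320 + 10 = 4330

q = 135, r = 10


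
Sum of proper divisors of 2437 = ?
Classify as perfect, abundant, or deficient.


Proper divisors: 1
Sum = 1 = 1
1 < 2437 → deficient

s(2437) = 1 (deficient)


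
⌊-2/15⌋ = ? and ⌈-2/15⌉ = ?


-2/15 = -0.1333
floor = -1
ceil = 0

floor = -1, ceil = 0


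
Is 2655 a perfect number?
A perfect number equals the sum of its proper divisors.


Proper divisors of 2655: 1, 3, 5, 9, 15, 45, 59, 177, 295, 531, 885
Sum = 1 + 3 + 5 + 9 + 15 + 45 + 59 + 177 + 295 + 531 + 885 = 2025

No, 2655 is not perfect (2025 ≠ 2655)


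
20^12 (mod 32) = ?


20^1 mod 32 = 20
20^2 mod 32 = 16
20^3 mod 32 = 0
20^4 mod 32 = 0
20^5 mod 32 = 0
20^6 mod 32 = 0
20^7 mod 32 = 0
20^8 mod 32 = 0
20^9 mod 32 = 0
20^10 mod 32 = 0
20^11 mod 32 = 0
20^12 mod 32 = 0


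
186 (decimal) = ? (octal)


186 (base 10) = 186 (decimal)
186 (decimal) = 272 (base 8)


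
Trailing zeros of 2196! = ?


floor(2196/5) = 439
floor(2196/25) = 87
floor(2196/125) = 17
floor(2196/625) = 3
Total = 546

546 trailing zeros


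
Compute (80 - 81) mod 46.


80 - 81 = -1
-1 mod 46 = 45


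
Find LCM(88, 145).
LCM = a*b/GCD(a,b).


GCD(88, 145) = 1
LCM = 88*145/1 = 12760/1 = 12760

LCM = 12760


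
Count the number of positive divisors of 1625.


1625 = 5^3 × 13^1
d(1625) = (3+1) × (1+1) = 8

8 divisors


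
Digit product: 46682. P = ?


4 × 6 × 6 × 8 × 2 = 2304


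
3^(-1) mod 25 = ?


Use the extended Euclidean algorithm on (25, 3); each row r = 25*s + 3*t:
r=25, s=1, t=0
r=3, s=0, t=1
q=8: r=1, s=1, t=-8   [25*(1) + 3*(-8) = 1]
q=3: r=0, s=-3, t=25   [25*(-3) + 3*(25) = 0]
GCD = 1 with t = -8, so 3*(-8) ≡ 1 (mod 25)
Inverse = -8 mod 25 = 17
Check: 3 * 17 = 51 ≡ 1 (mod 25)

3^(-1) ≡ 17 (mod 25)


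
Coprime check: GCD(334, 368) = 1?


Euclidean algorithm:
368 = 1 * 334 + 34
334 = 9 * 34 + 28
34 = 1 * 28 + 6
28 = 4 * 6 + 4
6 = 1 * 4 + 2
4 = 2 * 2 + 0
GCD(334, 368) = 2

No, not coprime (GCD = 2)


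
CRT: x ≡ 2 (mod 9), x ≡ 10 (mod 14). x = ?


M = 9*14 = 126
M1 = M/9 = 14, M2 = M/14 = 9
M1^(-1) mod 9 = 2, M2^(-1) mod 14 = 11
x = 2*14*2 + 10*9*11 = 1046
1046 mod 126 = 38
Check: 38 mod 9 = 2 ✓, 38 mod 14 = 10 ✓

x ≡ 38 (mod 126)


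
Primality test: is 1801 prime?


Check divisors up to sqrt(1801) = 42.4382
No divisors found.
1801 is prime.

Yes, 1801 is prime


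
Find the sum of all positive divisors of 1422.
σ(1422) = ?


Divisors of 1422: 1, 2, 3, 6, 9, 18, 79, 158, 237, 474, 711, 1422
Sum = 1 + 2 + 3 + 6 + 9 + 18 + 79 + 158 + 237 + 474 + 711 + 1422 = 3120

σ(1422) = 3120


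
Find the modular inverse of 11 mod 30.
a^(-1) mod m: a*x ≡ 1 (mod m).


Use the extended Euclidean algorithm on (30, 11); each row r = 30*s + 11*t:
r=30, s=1, t=0
r=11, s=0, t=1
q=2: r=8, s=1, t=-2   [30*(1) + 11*(-2) = 8]
q=1: r=3, s=-1, t=3   [30*(-1) + 11*(3) = 3]
q=2: r=2, s=3, t=-8   [30*(3) + 11*(-8) = 2]
q=1: r=1, s=-4, t=11   [30*(-4) + 11*(11) = 1]
q=2: r=0, s=11, t=-30   [30*(11) + 11*(-30) = 0]
GCD = 1 with t = 11, so 11*(11) ≡ 1 (mod 30)
Inverse = 11 mod 30 = 11
Check: 11 * 11 = 121 ≡ 1 (mod 30)

11^(-1) ≡ 11 (mod 30)


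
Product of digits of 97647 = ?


9 × 7 × 6 × 4 × 7 = 10584


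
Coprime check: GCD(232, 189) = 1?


Euclidean algorithm:
232 = 1 * 189 + 43
189 = 4 * 43 + 17
43 = 2 * 17 + 9
17 = 1 * 9 + 8
9 = 1 * 8 + 1
8 = 8 * 1 + 0
GCD(232, 189) = 1

Yes, coprime (GCD = 1)


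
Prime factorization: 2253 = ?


2253 / 3 = 751
751 / 751 = 1
2253 = 3 × 751


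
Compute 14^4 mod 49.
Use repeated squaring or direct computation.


14^1 mod 49 = 14
14^2 mod 49 = 0
14^3 mod 49 = 0
14^4 mod 49 = 0


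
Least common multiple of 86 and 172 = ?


GCD(86, 172) = 86
LCM = 86*172/86 = 14792/86 = 172

LCM = 172


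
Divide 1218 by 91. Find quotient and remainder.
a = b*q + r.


1218 = 91 * 13 + 35
Check: 1183 + 35 = 1218

q = 13, r = 35


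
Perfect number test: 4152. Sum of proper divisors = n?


Proper divisors of 4152: 1, 2, 3, 4, 6, 8, 12, 24, 173, 346, 519, 692, 1038, 1384, 2076
Sum = 1 + 2 + 3 + 4 + 6 + 8 + 12 + 24 + 173 + 346 + 519 + 692 + 1038 + 1384 + 2076 = 6288

No, 4152 is not perfect (6288 ≠ 4152)


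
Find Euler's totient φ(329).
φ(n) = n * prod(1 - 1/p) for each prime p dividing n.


329 = 7 × 47
Prime factors: 7, 47
φ(329) = 329 × (1-1/7) × (1-1/47)
= 329 × 6/7 × 46/47 = 276

φ(329) = 276


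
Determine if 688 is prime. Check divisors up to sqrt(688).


688 / 2 = 344 (exact division)
688 is NOT prime.

No, 688 is not prime


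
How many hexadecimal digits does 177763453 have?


177763453 in base 16 = A98747D
Number of digits = 7

7 digits (base 16)
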